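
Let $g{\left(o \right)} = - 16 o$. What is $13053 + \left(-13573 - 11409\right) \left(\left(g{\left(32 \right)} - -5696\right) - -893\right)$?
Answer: $-151802561$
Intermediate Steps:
$13053 + \left(-13573 - 11409\right) \left(\left(g{\left(32 \right)} - -5696\right) - -893\right) = 13053 + \left(-13573 - 11409\right) \left(\left(\left(-16\right) 32 - -5696\right) - -893\right) = 13053 + \left(-13573 - 11409\right) \left(\left(-512 + 5696\right) + \left(-11641 + 12534\right)\right) = 13053 - 24982 \left(5184 + 893\right) = 13053 - 151815614 = -151802561$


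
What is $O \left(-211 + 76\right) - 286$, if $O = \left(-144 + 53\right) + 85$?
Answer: $524$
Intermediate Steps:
$O = -6$ ($O = -91 + 85 = -6$)
$O \left(-211 + 76\right) - 286 = - 6 \left(-211 + 76\right) - 286 = \left(-6\right) \left(-135\right) - 286 = 810 - 286 = 524$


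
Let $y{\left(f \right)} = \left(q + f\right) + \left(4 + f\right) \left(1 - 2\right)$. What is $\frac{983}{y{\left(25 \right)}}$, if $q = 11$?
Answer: $\frac{983}{7} \approx 140.43$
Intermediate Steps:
$y{\left(f \right)} = 7$ ($y{\left(f \right)} = \left(11 + f\right) + \left(4 + f\right) \left(1 - 2\right) = \left(11 + f\right) + \left(4 + f\right) \left(-1\right) = \left(11 + f\right) - \left(4 + f\right) = 7$)
$\frac{983}{y{\left(25 \right)}} = \frac{983}{7}$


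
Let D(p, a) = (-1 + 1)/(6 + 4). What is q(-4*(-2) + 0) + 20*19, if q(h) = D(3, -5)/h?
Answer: 380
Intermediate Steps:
D(p, a) = 0 (D(p, a) = 0/10 = 0*(⅒) = 0)
q(h) = 0 (q(h) = 0/h = 0)
q(-4*(-2) + 0) + 20*19 = 0 + 20*19 = 0 + 380 = 380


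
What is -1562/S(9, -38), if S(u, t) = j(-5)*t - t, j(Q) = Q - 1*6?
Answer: -781/228 ≈ -3.4254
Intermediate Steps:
j(Q) = -6 + Q (j(Q) = Q - 6 = -6 + Q)
S(u, t) = -12*t (S(u, t) = (-6 - 5)*t - t = -11*t - t = -12*t)
-1562/S(9, -38) = -1562/((-12*(-38))) = -1562/456 = -1562*1/456 = -781/228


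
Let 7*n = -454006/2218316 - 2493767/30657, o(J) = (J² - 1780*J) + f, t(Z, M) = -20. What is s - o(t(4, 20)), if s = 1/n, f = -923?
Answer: -97266684190077731/2772940849157 ≈ -35077.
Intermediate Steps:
o(J) = -923 + J² - 1780*J (o(J) = (J² - 1780*J) - 923 = -923 + J² - 1780*J)
n = -2772940849157/238024197642 (n = (-454006/2218316 - 2493767/30657)/7 = (-454006*1/2218316 - 2493767*1/30657)/7 = (-227003/1109158 - 2493767/30657)/7 = (⅐)*(-2772940849157/34003456806) = -2772940849157/238024197642 ≈ -11.650)
s = -238024197642/2772940849157 (s = 1/(-2772940849157/238024197642) = -238024197642/2772940849157 ≈ -0.085838)
s - o(t(4, 20)) = -238024197642/2772940849157 - (-923 + (-20)² - 1780*(-20)) = -238024197642/2772940849157 - (-923 + 400 + 35600) = -238024197642/2772940849157 - 1*35077 = -238024197642/2772940849157 - 35077 = -97266684190077731/2772940849157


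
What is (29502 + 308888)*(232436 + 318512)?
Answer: 186435293720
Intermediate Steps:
(29502 + 308888)*(232436 + 318512) = 338390*550948 = 186435293720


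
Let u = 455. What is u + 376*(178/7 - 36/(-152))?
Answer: 1343991/133 ≈ 10105.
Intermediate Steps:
u + 376*(178/7 - 36/(-152)) = 455 + 376*(178/7 - 36/(-152)) = 455 + 376*(178*(⅐) - 36*(-1/152)) = 455 + 376*(178/7 + 9/38) = 455 + 376*(6827/266) = 455 + 1283476/133 = 1343991/133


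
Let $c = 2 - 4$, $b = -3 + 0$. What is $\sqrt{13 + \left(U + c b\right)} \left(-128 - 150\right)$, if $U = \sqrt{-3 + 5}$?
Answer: $- 278 \sqrt{19 + \sqrt{2}} \approx -1256.1$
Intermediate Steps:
$b = -3$
$c = -2$ ($c = 2 - 4 = -2$)
$U = \sqrt{2} \approx 1.4142$
$\sqrt{13 + \left(U + c b\right)} \left(-128 - 150\right) = \sqrt{13 + \left(\sqrt{2} - -6\right)} \left(-128 - 150\right) = \sqrt{13 + \left(\sqrt{2} + 6\right)} \left(-278\right) = \sqrt{13 + \left(6 + \sqrt{2}\right)} \left(-278\right) = \sqrt{19 + \sqrt{2}} \left(-278\right) = - 278 \sqrt{19 + \sqrt{2}}$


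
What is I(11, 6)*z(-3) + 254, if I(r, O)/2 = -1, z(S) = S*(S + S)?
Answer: 218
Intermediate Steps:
z(S) = 2*S² (z(S) = S*(2*S) = 2*S²)
I(r, O) = -2 (I(r, O) = 2*(-1) = -2)
I(11, 6)*z(-3) + 254 = -4*(-3)² + 254 = -4*9 + 254 = -2*18 + 254 = -36 + 254 = 218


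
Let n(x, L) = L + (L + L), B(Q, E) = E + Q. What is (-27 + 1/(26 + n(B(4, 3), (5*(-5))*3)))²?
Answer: 28879876/39601 ≈ 729.27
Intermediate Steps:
n(x, L) = 3*L (n(x, L) = L + 2*L = 3*L)
(-27 + 1/(26 + n(B(4, 3), (5*(-5))*3)))² = (-27 + 1/(26 + 3*((5*(-5))*3)))² = (-27 + 1/(26 + 3*(-25*3)))² = (-27 + 1/(26 + 3*(-75)))² = (-27 + 1/(26 - 225))² = (-27 + 1/(-199))² = (-27 - 1/199)² = (-5374/199)² = 28879876/39601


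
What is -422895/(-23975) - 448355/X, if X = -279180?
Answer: 5152525489/267733620 ≈ 19.245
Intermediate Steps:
-422895/(-23975) - 448355/X = -422895/(-23975) - 448355/(-279180) = -422895*(-1/23975) - 448355*(-1/279180) = 84579/4795 + 89671/55836 = 5152525489/267733620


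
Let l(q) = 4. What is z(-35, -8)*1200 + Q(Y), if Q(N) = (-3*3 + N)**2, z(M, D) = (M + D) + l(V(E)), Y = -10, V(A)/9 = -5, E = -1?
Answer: -46439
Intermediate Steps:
V(A) = -45 (V(A) = 9*(-5) = -45)
z(M, D) = 4 + D + M (z(M, D) = (M + D) + 4 = (D + M) + 4 = 4 + D + M)
Q(N) = (-9 + N)**2
z(-35, -8)*1200 + Q(Y) = (4 - 8 - 35)*1200 + (-9 - 10)**2 = -39*1200 + (-19)**2 = -46800 + 361 = -46439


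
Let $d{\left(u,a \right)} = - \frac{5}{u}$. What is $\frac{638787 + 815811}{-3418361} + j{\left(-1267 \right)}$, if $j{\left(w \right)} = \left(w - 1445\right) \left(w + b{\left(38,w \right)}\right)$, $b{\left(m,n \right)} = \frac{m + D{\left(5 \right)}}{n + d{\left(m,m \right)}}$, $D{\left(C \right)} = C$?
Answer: $\frac{565589208007783134}{164597500511} \approx 3.4362 \cdot 10^{6}$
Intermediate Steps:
$b{\left(m,n \right)} = \frac{5 + m}{n - \frac{5}{m}}$ ($b{\left(m,n \right)} = \frac{m + 5}{n - \frac{5}{m}} = \frac{5 + m}{n - \frac{5}{m}}$)
$j{\left(w \right)} = \left(-1445 + w\right) \left(w + \frac{1634}{-5 + 38 w}\right)$ ($j{\left(w \right)} = \left(w - 1445\right) \left(w + \frac{38 \left(5 + 38\right)}{-5 + 38 w}\right) = \left(-1445 + w\right) \left(w + 38 \frac{1}{-5 + 38 w} 43\right) = \left(-1445 + w\right) \left(w + \frac{1634}{-5 + 38 w}\right)$)
$\frac{638787 + 815811}{-3418361} + j{\left(-1267 \right)} = \frac{638787 + 815811}{-3418361} + \frac{-2361130 + 1634 \left(-1267\right) - 1267 \left(-1445 - 1267\right) \left(-5 + 38 \left(-1267\right)\right)}{-5 + 38 \left(-1267\right)} = 1454598 \left(- \frac{1}{3418361}\right) + \frac{-2361130 - 2070278 - - 3436104 \left(-5 - 48146\right)}{-5 - 48146} = - \frac{1454598}{3418361} + \frac{-2361130 - 2070278 - \left(-3436104\right) \left(-48151\right)}{-48151} = - \frac{1454598}{3418361} - \frac{-2361130 - 2070278 - 165451843704}{48151} = - \frac{1454598}{3418361} - - \frac{165456275112}{48151} = - \frac{1454598}{3418361} + \frac{165456275112}{48151} = \frac{565589208007783134}{164597500511}$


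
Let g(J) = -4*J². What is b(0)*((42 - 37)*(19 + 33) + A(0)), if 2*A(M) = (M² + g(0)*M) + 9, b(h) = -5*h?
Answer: 0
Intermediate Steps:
A(M) = 9/2 + M²/2 (A(M) = ((M² + (-4*0²)*M) + 9)/2 = ((M² + (-4*0)*M) + 9)/2 = ((M² + 0*M) + 9)/2 = ((M² + 0) + 9)/2 = (M² + 9)/2 = (9 + M²)/2 = 9/2 + M²/2)
b(0)*((42 - 37)*(19 + 33) + A(0)) = (-5*0)*((42 - 37)*(19 + 33) + (9/2 + (½)*0²)) = 0*(5*52 + (9/2 + (½)*0)) = 0*(260 + (9/2 + 0)) = 0*(260 + 9/2) = 0*(529/2) = 0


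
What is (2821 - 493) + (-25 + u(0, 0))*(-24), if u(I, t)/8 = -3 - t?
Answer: 3504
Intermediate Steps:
u(I, t) = -24 - 8*t (u(I, t) = 8*(-3 - t) = -24 - 8*t)
(2821 - 493) + (-25 + u(0, 0))*(-24) = (2821 - 493) + (-25 + (-24 - 8*0))*(-24) = 2328 + (-25 + (-24 + 0))*(-24) = 2328 + (-25 - 24)*(-24) = 2328 - 49*(-24) = 2328 + 1176 = 3504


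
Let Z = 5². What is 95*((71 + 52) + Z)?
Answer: 14060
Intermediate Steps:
Z = 25
95*((71 + 52) + Z) = 95*((71 + 52) + 25) = 95*(123 + 25) = 95*148 = 14060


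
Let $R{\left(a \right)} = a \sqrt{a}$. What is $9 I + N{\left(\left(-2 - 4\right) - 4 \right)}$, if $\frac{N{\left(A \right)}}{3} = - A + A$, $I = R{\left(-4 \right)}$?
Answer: $- 72 i \approx - 72.0 i$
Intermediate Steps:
$R{\left(a \right)} = a^{\frac{3}{2}}$
$I = - 8 i$ ($I = \left(-4\right)^{\frac{3}{2}} = - 8 i \approx - 8.0 i$)
$N{\left(A \right)} = 0$ ($N{\left(A \right)} = 3 \left(- A + A\right) = 3 \cdot 0 = 0$)
$9 I + N{\left(\left(-2 - 4\right) - 4 \right)} = 9 \left(- 8 i\right) + 0 = - 72 i + 0 = - 72 i$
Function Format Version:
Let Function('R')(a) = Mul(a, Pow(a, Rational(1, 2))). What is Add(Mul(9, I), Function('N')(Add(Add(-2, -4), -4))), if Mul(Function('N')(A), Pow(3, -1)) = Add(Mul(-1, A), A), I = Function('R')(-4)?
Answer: Mul(-72, I) ≈ Mul(-72.000, I)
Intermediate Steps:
Function('R')(a) = Pow(a, Rational(3, 2))
I = Mul(-8, I) (I = Pow(-4, Rational(3, 2)) = Mul(-8, I) ≈ Mul(-8.0000, I))
Function('N')(A) = 0 (Function('N')(A) = Mul(3, Add(Mul(-1, A), A)) = Mul(3, 0) = 0)
Add(Mul(9, I), Function('N')(Add(Add(-2, -4), -4))) = Add(Mul(9, Mul(-8, I)), 0) = Add(Mul(-72, I), 0) = Mul(-72, I)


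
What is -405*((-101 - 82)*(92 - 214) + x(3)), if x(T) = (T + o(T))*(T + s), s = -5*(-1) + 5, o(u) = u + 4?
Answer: -9094680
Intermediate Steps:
o(u) = 4 + u
s = 10 (s = 5 + 5 = 10)
x(T) = (4 + 2*T)*(10 + T) (x(T) = (T + (4 + T))*(T + 10) = (4 + 2*T)*(10 + T))
-405*((-101 - 82)*(92 - 214) + x(3)) = -405*((-101 - 82)*(92 - 214) + (40 + 2*3² + 24*3)) = -405*(-183*(-122) + (40 + 2*9 + 72)) = -405*(22326 + (40 + 18 + 72)) = -405*(22326 + 130) = -405*22456 = -9094680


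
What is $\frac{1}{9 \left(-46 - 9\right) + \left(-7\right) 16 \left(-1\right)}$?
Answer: $- \frac{1}{383} \approx -0.002611$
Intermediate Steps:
$\frac{1}{9 \left(-46 - 9\right) + \left(-7\right) 16 \left(-1\right)} = \frac{1}{9 \left(-55\right) - -112} = \frac{1}{-495 + 112} = \frac{1}{-383} = - \frac{1}{383}$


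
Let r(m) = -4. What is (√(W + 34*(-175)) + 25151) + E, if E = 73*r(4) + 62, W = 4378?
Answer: 24921 + 2*I*√393 ≈ 24921.0 + 39.648*I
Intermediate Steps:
E = -230 (E = 73*(-4) + 62 = -292 + 62 = -230)
(√(W + 34*(-175)) + 25151) + E = (√(4378 + 34*(-175)) + 25151) - 230 = (√(4378 - 5950) + 25151) - 230 = (√(-1572) + 25151) - 230 = (2*I*√393 + 25151) - 230 = (25151 + 2*I*√393) - 230 = 24921 + 2*I*√393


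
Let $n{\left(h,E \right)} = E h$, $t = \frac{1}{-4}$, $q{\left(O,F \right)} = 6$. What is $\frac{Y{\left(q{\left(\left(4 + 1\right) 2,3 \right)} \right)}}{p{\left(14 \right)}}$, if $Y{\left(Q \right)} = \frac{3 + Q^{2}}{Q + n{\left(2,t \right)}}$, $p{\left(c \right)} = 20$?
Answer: $\frac{39}{110} \approx 0.35455$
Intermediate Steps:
$t = - \frac{1}{4} \approx -0.25$
$Y{\left(Q \right)} = \frac{3 + Q^{2}}{- \frac{1}{2} + Q}$ ($Y{\left(Q \right)} = \frac{3 + Q^{2}}{Q - \frac{1}{2}} = \frac{3 + Q^{2}}{- \frac{1}{2} + Q}$)
$\frac{Y{\left(q{\left(\left(4 + 1\right) 2,3 \right)} \right)}}{p{\left(14 \right)}} = \frac{2 \frac{1}{-1 + 2 \cdot 6} \left(3 + 6^{2}\right)}{20} = \frac{2 \left(3 + 36\right)}{-1 + 12} \cdot \frac{1}{20} = 2 \cdot \frac{1}{11} \cdot 39 \cdot \frac{1}{20} = \frac{78}{11} \cdot \frac{1}{20} = \frac{39}{110}$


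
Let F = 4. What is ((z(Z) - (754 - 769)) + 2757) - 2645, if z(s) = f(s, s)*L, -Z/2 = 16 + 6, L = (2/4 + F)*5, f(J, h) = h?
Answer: -863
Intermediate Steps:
L = 45/2 (L = (2/4 + 4)*5 = (2*(¼) + 4)*5 = (½ + 4)*5 = (9/2)*5 = 45/2 ≈ 22.500)
Z = -44 (Z = -2*(16 + 6) = -2*22 = -44)
z(s) = 45*s/2 (z(s) = s*(45/2) = 45*s/2)
((z(Z) - (754 - 769)) + 2757) - 2645 = (((45/2)*(-44) - (754 - 769)) + 2757) - 2645 = ((-990 - 1*(-15)) + 2757) - 2645 = ((-990 + 15) + 2757) - 2645 = (-975 + 2757) - 2645 = 1782 - 2645 = -863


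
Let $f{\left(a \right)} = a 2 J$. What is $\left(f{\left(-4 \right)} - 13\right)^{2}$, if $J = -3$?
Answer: $121$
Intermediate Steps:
$f{\left(a \right)} = - 6 a$ ($f{\left(a \right)} = a 2 \left(-3\right) = 2 a \left(-3\right) = - 6 a$)
$\left(f{\left(-4 \right)} - 13\right)^{2} = \left(\left(-6\right) \left(-4\right) - 13\right)^{2} = \left(24 - 13\right)^{2} = 11^{2} = 121$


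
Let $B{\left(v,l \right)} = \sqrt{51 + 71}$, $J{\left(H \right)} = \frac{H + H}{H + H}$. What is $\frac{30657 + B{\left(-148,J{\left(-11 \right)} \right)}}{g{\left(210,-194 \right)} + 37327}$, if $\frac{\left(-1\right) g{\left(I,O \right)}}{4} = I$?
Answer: $\frac{2787}{3317} + \frac{\sqrt{122}}{36487} \approx 0.84052$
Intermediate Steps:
$J{\left(H \right)} = 1$ ($J{\left(H \right)} = \frac{2 H}{2 H} = 2 H \frac{1}{2 H} = 1$)
$g{\left(I,O \right)} = - 4 I$
$B{\left(v,l \right)} = \sqrt{122}$
$\frac{30657 + B{\left(-148,J{\left(-11 \right)} \right)}}{g{\left(210,-194 \right)} + 37327} = \frac{30657 + \sqrt{122}}{\left(-4\right) 210 + 37327} = \frac{30657 + \sqrt{122}}{-840 + 37327} = \frac{30657 + \sqrt{122}}{36487} = \left(30657 + \sqrt{122}\right) \frac{1}{36487} = \frac{2787}{3317} + \frac{\sqrt{122}}{36487}$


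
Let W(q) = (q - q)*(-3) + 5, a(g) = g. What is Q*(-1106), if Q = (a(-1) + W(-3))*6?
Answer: -26544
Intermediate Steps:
W(q) = 5 (W(q) = 0*(-3) + 5 = 0 + 5 = 5)
Q = 24 (Q = (-1 + 5)*6 = 4*6 = 24)
Q*(-1106) = 24*(-1106) = -26544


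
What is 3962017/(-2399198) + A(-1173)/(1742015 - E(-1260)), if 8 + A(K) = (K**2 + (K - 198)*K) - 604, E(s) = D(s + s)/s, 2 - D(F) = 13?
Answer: 24823378569299/405084076354694 ≈ 0.061280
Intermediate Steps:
D(F) = -11 (D(F) = 2 - 1*13 = 2 - 13 = -11)
E(s) = -11/s
A(K) = -612 + K**2 + K*(-198 + K) (A(K) = -8 + ((K**2 + (K - 198)*K) - 604) = -8 + ((K**2 + (-198 + K)*K) - 604) = -8 + ((K**2 + K*(-198 + K)) - 604) = -8 + (-604 + K**2 + K*(-198 + K)) = -612 + K**2 + K*(-198 + K))
3962017/(-2399198) + A(-1173)/(1742015 - E(-1260)) = 3962017/(-2399198) + (-612 - 198*(-1173) + 2*(-1173)**2)/(1742015 - (-11)/(-1260)) = 3962017*(-1/2399198) + (-612 + 232254 + 2*1375929)/(1742015 - (-11)*(-1)/1260) = -3962017/2399198 + (-612 + 232254 + 2751858)/(1742015 - 1*11/1260) = -3962017/2399198 + 2983500/(1742015 - 11/1260) = -3962017/2399198 + 2983500/(2194938889/1260) = -3962017/2399198 + 2983500*(1260/2194938889) = -3962017/2399198 + 289170000/168841453 = 24823378569299/405084076354694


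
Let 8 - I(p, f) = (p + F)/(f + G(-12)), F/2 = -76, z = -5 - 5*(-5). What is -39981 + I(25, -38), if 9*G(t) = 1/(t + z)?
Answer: -109335299/2735 ≈ -39976.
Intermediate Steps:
z = 20 (z = -5 + 25 = 20)
F = -152 (F = 2*(-76) = -152)
G(t) = 1/(9*(20 + t)) (G(t) = 1/(9*(t + 20)) = 1/(9*(20 + t)))
I(p, f) = 8 - (-152 + p)/(1/72 + f) (I(p, f) = 8 - (p - 152)/(f + 1/(9*(20 - 12))) = 8 - (-152 + p)/(f + (1/9)/8) = 8 - (-152 + p)/(f + (1/9)*(1/8)) = 8 - (-152 + p)/(f + 1/72) = 8 - (-152 + p)/(1/72 + f))
-39981 + I(25, -38) = -39981 + 8*(1369 - 9*25 + 72*(-38))/(1 + 72*(-38)) = -39981 + 8*(1369 - 225 - 2736)/(1 - 2736) = -39981 + 8*(-1592)/(-2735) = -39981 + 8*(-1/2735)*(-1592) = -39981 + 12736/2735 = -109335299/2735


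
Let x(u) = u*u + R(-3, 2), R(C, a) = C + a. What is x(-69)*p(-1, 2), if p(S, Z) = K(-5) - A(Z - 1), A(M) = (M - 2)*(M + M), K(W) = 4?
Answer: 28560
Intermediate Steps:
A(M) = 2*M*(-2 + M) (A(M) = (-2 + M)*(2*M) = 2*M*(-2 + M))
p(S, Z) = 4 - 2*(-1 + Z)*(-3 + Z) (p(S, Z) = 4 - 2*(Z - 1)*(-2 + (Z - 1)) = 4 - 2*(-1 + Z)*(-2 + (-1 + Z)) = 4 - 2*(-1 + Z)*(-3 + Z))
x(u) = -1 + u² (x(u) = u*u + (-3 + 2) = u² - 1 = -1 + u²)
x(-69)*p(-1, 2) = (-1 + (-69)²)*(4 - 2*(-1 + 2)*(-3 + 2)) = (-1 + 4761)*(4 - 2*1*(-1)) = 4760*(4 + 2) = 4760*6 = 28560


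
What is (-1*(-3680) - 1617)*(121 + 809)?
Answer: 1918590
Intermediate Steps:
(-1*(-3680) - 1617)*(121 + 809) = (3680 - 1617)*930 = 2063*930 = 1918590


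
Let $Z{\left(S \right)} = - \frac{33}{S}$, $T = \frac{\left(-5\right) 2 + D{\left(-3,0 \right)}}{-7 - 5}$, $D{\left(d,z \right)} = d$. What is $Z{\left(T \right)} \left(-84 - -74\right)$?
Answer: $\frac{3960}{13} \approx 304.62$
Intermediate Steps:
$T = \frac{13}{12}$ ($T = \frac{\left(-5\right) 2 - 3}{-7 - 5} = \frac{-10 - 3}{-12} = \left(-13\right) \left(- \frac{1}{12}\right) = \frac{13}{12} \approx 1.0833$)
$Z{\left(T \right)} \left(-84 - -74\right) = - \frac{33}{\frac{13}{12}} \left(-84 - -74\right) = \left(-33\right) \frac{12}{13} \left(-84 + 74\right) = \left(- \frac{396}{13}\right) \left(-10\right) = \frac{3960}{13}$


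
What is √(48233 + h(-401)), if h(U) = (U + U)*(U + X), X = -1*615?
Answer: √863065 ≈ 929.01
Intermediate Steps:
X = -615
h(U) = 2*U*(-615 + U) (h(U) = (U + U)*(U - 615) = (2*U)*(-615 + U) = 2*U*(-615 + U))
√(48233 + h(-401)) = √(48233 + 2*(-401)*(-615 - 401)) = √(48233 + 2*(-401)*(-1016)) = √(48233 + 814832) = √863065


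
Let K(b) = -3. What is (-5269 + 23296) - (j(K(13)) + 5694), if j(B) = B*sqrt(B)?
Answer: 12333 + 3*I*sqrt(3) ≈ 12333.0 + 5.1962*I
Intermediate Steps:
j(B) = B**(3/2)
(-5269 + 23296) - (j(K(13)) + 5694) = (-5269 + 23296) - ((-3)**(3/2) + 5694) = 18027 - (-3*I*sqrt(3) + 5694) = 18027 - (5694 - 3*I*sqrt(3)) = 18027 + (-5694 + 3*I*sqrt(3)) = 12333 + 3*I*sqrt(3)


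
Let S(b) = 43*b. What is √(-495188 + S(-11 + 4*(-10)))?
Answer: 43*I*√269 ≈ 705.25*I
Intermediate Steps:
√(-495188 + S(-11 + 4*(-10))) = √(-495188 + 43*(-11 + 4*(-10))) = √(-495188 + 43*(-11 - 40)) = √(-495188 + 43*(-51)) = √(-495188 - 2193) = √(-497381) = 43*I*√269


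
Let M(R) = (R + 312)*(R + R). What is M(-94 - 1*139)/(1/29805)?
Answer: -1097241270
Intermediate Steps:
M(R) = 2*R*(312 + R) (M(R) = (312 + R)*(2*R) = 2*R*(312 + R))
M(-94 - 1*139)/(1/29805) = (2*(-94 - 1*139)*(312 + (-94 - 1*139)))/(1/29805) = (2*(-94 - 139)*(312 + (-94 - 139)))/(1/29805) = (2*(-233)*(312 - 233))*29805 = (2*(-233)*79)*29805 = -36814*29805 = -1097241270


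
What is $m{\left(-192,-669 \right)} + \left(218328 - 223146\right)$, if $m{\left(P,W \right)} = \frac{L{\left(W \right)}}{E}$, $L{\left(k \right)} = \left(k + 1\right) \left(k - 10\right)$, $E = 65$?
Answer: $\frac{140402}{65} \approx 2160.0$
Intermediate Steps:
$L{\left(k \right)} = \left(1 + k\right) \left(-10 + k\right)$
$m{\left(P,W \right)} = - \frac{2}{13} - \frac{9 W}{65} + \frac{W^{2}}{65}$ ($m{\left(P,W \right)} = \frac{-10 + W^{2} - 9 W}{65} = \left(-10 + W^{2} - 9 W\right) \frac{1}{65} = - \frac{2}{13} - \frac{9 W}{65} + \frac{W^{2}}{65}$)
$m{\left(-192,-669 \right)} + \left(218328 - 223146\right) = \left(- \frac{2}{13} - - \frac{6021}{65} + \frac{\left(-669\right)^{2}}{65}\right) + \left(218328 - 223146\right) = \left(- \frac{2}{13} + \frac{6021}{65} + \frac{1}{65} \cdot 447561\right) + \left(218328 - 223146\right) = \left(- \frac{2}{13} + \frac{6021}{65} + \frac{447561}{65}\right) - 4818 = \frac{453572}{65} - 4818 = \frac{140402}{65}$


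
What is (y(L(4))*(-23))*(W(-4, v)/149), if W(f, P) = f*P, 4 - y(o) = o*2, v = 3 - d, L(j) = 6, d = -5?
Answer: -5888/149 ≈ -39.517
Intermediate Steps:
v = 8 (v = 3 - 1*(-5) = 3 + 5 = 8)
y(o) = 4 - 2*o (y(o) = 4 - o*2 = 4 - 2*o)
W(f, P) = P*f
(y(L(4))*(-23))*(W(-4, v)/149) = ((4 - 2*6)*(-23))*((8*(-4))/149) = ((4 - 12)*(-23))*(-32*1/149) = -8*(-23)*(-32/149) = 184*(-32/149) = -5888/149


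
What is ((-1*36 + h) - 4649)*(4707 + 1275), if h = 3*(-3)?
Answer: -28079508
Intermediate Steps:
h = -9
((-1*36 + h) - 4649)*(4707 + 1275) = ((-1*36 - 9) - 4649)*(4707 + 1275) = ((-36 - 9) - 4649)*5982 = (-45 - 4649)*5982 = -4694*5982 = -28079508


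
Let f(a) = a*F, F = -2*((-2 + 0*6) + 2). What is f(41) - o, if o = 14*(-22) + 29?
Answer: 279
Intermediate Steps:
F = 0 (F = -2*((-2 + 0) + 2) = -2*(-2 + 2) = -2*0 = 0)
f(a) = 0 (f(a) = a*0 = 0)
o = -279 (o = -308 + 29 = -279)
f(41) - o = 0 - 1*(-279) = 0 + 279 = 279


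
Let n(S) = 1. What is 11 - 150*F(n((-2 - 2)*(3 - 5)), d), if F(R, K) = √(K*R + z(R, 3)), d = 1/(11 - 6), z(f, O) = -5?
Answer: 11 - 60*I*√30 ≈ 11.0 - 328.63*I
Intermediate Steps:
d = ⅕ (d = 1/5 = ⅕ ≈ 0.20000)
F(R, K) = √(-5 + K*R) (F(R, K) = √(K*R - 5) = √(-5 + K*R))
11 - 150*F(n((-2 - 2)*(3 - 5)), d) = 11 - 150*√(-5 + (⅕)*1) = 11 - 150*√(-5 + ⅕) = 11 - 60*I*√30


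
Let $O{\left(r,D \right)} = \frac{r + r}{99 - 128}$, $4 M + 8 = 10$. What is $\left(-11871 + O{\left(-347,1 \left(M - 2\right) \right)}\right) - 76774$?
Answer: $- \frac{2570011}{29} \approx -88621.0$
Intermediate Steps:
$M = \frac{1}{2}$ ($M = -2 + \frac{1}{4} \cdot 10 = -2 + \frac{5}{2} = \frac{1}{2} \approx 0.5$)
$O{\left(r,D \right)} = - \frac{2 r}{29}$ ($O{\left(r,D \right)} = \frac{2 r}{-29} = 2 r \left(- \frac{1}{29}\right) = - \frac{2 r}{29}$)
$\left(-11871 + O{\left(-347,1 \left(M - 2\right) \right)}\right) - 76774 = \left(-11871 - - \frac{694}{29}\right) - 76774 = \left(-11871 + \frac{694}{29}\right) - 76774 = - \frac{343565}{29} - 76774 = - \frac{2570011}{29}$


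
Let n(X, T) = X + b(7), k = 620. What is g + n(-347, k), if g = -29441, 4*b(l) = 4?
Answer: -29787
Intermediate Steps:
b(l) = 1 (b(l) = (¼)*4 = 1)
n(X, T) = 1 + X (n(X, T) = X + 1 = 1 + X)
g + n(-347, k) = -29441 + (1 - 347) = -29441 - 346 = -29787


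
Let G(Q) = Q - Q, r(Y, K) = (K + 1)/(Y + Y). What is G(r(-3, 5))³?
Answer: 0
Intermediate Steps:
r(Y, K) = (1 + K)/(2*Y) (r(Y, K) = (1 + K)/((2*Y)) = (1 + K)*(1/(2*Y)) = (1 + K)/(2*Y))
G(Q) = 0
G(r(-3, 5))³ = 0³ = 0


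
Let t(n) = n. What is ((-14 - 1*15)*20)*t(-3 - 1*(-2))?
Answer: 580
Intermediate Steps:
((-14 - 1*15)*20)*t(-3 - 1*(-2)) = ((-14 - 1*15)*20)*(-3 - 1*(-2)) = ((-14 - 15)*20)*(-3 + 2) = -29*20*(-1) = -580*(-1) = 580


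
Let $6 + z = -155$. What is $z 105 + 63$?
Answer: $-16842$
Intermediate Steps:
$z = -161$ ($z = -6 - 155 = -161$)
$z 105 + 63 = \left(-161\right) 105 + 63 = -16905 + 63 = -16842$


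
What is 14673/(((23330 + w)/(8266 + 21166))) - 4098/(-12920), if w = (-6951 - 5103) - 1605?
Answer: 146831993181/3288140 ≈ 44655.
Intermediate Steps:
w = -13659 (w = -12054 - 1605 = -13659)
14673/(((23330 + w)/(8266 + 21166))) - 4098/(-12920) = 14673/(((23330 - 13659)/(8266 + 21166))) - 4098/(-12920) = 14673/((9671/29432)) - 4098*(-1/12920) = 14673/((9671*(1/29432))) + 2049/6460 = 14673/(9671/29432) + 2049/6460 = 14673*(29432/9671) + 2049/6460 = 431855736/9671 + 2049/6460 = 146831993181/3288140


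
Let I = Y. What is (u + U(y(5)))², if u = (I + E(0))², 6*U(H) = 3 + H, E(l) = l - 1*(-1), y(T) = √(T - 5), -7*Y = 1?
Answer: 14641/9604 ≈ 1.5245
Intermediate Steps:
Y = -⅐ (Y = -⅐*1 = -⅐ ≈ -0.14286)
y(T) = √(-5 + T)
E(l) = 1 + l (E(l) = l + 1 = 1 + l)
U(H) = ½ + H/6 (U(H) = (3 + H)/6 = ½ + H/6)
I = -⅐ ≈ -0.14286
u = 36/49 (u = (-⅐ + (1 + 0))² = (-⅐ + 1)² = (6/7)² = 36/49 ≈ 0.73469)
(u + U(y(5)))² = (36/49 + (½ + √(-5 + 5)/6))² = (36/49 + (½ + √0/6))² = (36/49 + (½ + (⅙)*0))² = (36/49 + (½ + 0))² = (36/49 + ½)² = (121/98)² = 14641/9604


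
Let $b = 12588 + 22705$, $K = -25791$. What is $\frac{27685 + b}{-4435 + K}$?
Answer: $- \frac{31489}{15113} \approx -2.0836$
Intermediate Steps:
$b = 35293$
$\frac{27685 + b}{-4435 + K} = \frac{27685 + 35293}{-4435 - 25791} = \frac{62978}{-30226} = 62978 \left(- \frac{1}{30226}\right) = - \frac{31489}{15113}$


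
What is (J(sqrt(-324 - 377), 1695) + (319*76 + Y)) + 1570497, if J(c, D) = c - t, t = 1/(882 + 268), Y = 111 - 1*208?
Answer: 1833840599/1150 + I*sqrt(701) ≈ 1.5946e+6 + 26.476*I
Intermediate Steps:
Y = -97 (Y = 111 - 208 = -97)
t = 1/1150 ≈ 0.00086956
J(c, D) = -1/1150 + c (J(c, D) = c - 1*1/1150 = c - 1/1150 = -1/1150 + c)
(J(sqrt(-324 - 377), 1695) + (319*76 + Y)) + 1570497 = ((-1/1150 + sqrt(-324 - 377)) + (319*76 - 97)) + 1570497 = ((-1/1150 + sqrt(-701)) + (24244 - 97)) + 1570497 = ((-1/1150 + I*sqrt(701)) + 24147) + 1570497 = (27769049/1150 + I*sqrt(701)) + 1570497 = 1833840599/1150 + I*sqrt(701)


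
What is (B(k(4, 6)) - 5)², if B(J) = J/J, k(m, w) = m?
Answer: 16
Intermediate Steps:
B(J) = 1
(B(k(4, 6)) - 5)² = (1 - 5)² = (-4)² = 16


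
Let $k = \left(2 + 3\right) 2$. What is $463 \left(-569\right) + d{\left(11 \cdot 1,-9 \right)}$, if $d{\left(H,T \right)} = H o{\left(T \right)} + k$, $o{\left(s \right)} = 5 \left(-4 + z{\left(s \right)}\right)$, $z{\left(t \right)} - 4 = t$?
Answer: $-263932$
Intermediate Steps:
$z{\left(t \right)} = 4 + t$
$k = 10$ ($k = 5 \cdot 2 = 10$)
$o{\left(s \right)} = 5 s$ ($o{\left(s \right)} = 5 \left(-4 + \left(4 + s\right)\right) = 5 s$)
$d{\left(H,T \right)} = 10 + 5 H T$ ($d{\left(H,T \right)} = H 5 T + 10 = 5 H T + 10 = 10 + 5 H T$)
$463 \left(-569\right) + d{\left(11 \cdot 1,-9 \right)} = 463 \left(-569\right) + \left(10 + 5 \cdot 11 \cdot 1 \left(-9\right)\right) = -263447 + \left(10 + 5 \cdot 11 \left(-9\right)\right) = -263447 + \left(10 - 495\right) = -263447 - 485 = -263932$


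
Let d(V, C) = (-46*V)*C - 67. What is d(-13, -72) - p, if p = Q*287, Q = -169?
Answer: 5380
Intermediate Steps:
d(V, C) = -67 - 46*C*V (d(V, C) = -46*C*V - 67 = -67 - 46*C*V)
p = -48503 (p = -169*287 = -48503)
d(-13, -72) - p = (-67 - 46*(-72)*(-13)) - 1*(-48503) = (-67 - 43056) + 48503 = -43123 + 48503 = 5380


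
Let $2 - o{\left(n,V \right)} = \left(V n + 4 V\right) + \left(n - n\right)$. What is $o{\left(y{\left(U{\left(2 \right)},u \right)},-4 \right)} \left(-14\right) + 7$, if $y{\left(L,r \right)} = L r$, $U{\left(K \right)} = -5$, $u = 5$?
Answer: $1155$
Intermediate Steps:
$o{\left(n,V \right)} = 2 - 4 V - V n$ ($o{\left(n,V \right)} = 2 - \left(\left(V n + 4 V\right) + \left(n - n\right)\right) = 2 - \left(\left(4 V + V n\right) + 0\right) = 2 - \left(4 V + V n\right) = 2 - 4 V - V n$)
$o{\left(y{\left(U{\left(2 \right)},u \right)},-4 \right)} \left(-14\right) + 7 = \left(2 - -16 - - 4 \left(\left(-5\right) 5\right)\right) \left(-14\right) + 7 = \left(2 + 16 - \left(-4\right) \left(-25\right)\right) \left(-14\right) + 7 = \left(2 + 16 - 100\right) \left(-14\right) + 7 = \left(-82\right) \left(-14\right) + 7 = 1148 + 7 = 1155$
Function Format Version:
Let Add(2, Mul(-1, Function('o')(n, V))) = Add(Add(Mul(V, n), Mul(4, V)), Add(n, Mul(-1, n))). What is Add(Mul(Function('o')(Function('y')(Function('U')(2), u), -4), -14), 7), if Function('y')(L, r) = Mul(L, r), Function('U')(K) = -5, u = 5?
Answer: 1155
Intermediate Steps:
Function('o')(n, V) = Add(2, Mul(-4, V), Mul(-1, V, n)) (Function('o')(n, V) = Add(2, Mul(-1, Add(Add(Mul(V, n), Mul(4, V)), Add(n, Mul(-1, n))))) = Add(2, Mul(-1, Add(Add(Mul(4, V), Mul(V, n)), 0))) = Add(2, Mul(-1, Add(Mul(4, V), Mul(V, n)))) = Add(2, Add(Mul(-4, V), Mul(-1, V, n))) = Add(2, Mul(-4, V), Mul(-1, V, n)))
Add(Mul(Function('o')(Function('y')(Function('U')(2), u), -4), -14), 7) = Add(Mul(Add(2, Mul(-4, -4), Mul(-1, -4, Mul(-5, 5))), -14), 7) = Add(Mul(Add(2, 16, Mul(-1, -4, -25)), -14), 7) = Add(Mul(Add(2, 16, -100), -14), 7) = Add(Mul(-82, -14), 7) = Add(1148, 7) = 1155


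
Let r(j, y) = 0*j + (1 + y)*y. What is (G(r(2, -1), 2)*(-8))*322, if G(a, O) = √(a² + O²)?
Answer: -5152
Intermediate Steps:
r(j, y) = y*(1 + y) (r(j, y) = 0 + y*(1 + y) = y*(1 + y))
G(a, O) = √(O² + a²)
(G(r(2, -1), 2)*(-8))*322 = (√(2² + (-(1 - 1))²)*(-8))*322 = (√(4 + (-1*0)²)*(-8))*322 = (√(4 + 0²)*(-8))*322 = (√(4 + 0)*(-8))*322 = (√4*(-8))*322 = (2*(-8))*322 = -16*322 = -5152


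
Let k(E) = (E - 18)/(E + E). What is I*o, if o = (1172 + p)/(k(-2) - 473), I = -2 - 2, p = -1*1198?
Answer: -2/9 ≈ -0.22222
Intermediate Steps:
p = -1198
k(E) = (-18 + E)/(2*E) (k(E) = (-18 + E)/((2*E)) = (-18 + E)*(1/(2*E)) = (-18 + E)/(2*E))
I = -4
o = 1/18 (o = (1172 - 1198)/((½)*(-18 - 2)/(-2) - 473) = -26/((½)*(-½)*(-20) - 473) = -26/(5 - 473) = -26/(-468) = -26*(-1/468) = 1/18 ≈ 0.055556)
I*o = -4*1/18 = -2/9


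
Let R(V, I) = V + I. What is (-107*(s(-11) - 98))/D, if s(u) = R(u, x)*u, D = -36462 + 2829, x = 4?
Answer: -749/11211 ≈ -0.066809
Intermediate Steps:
R(V, I) = I + V
D = -33633
s(u) = u*(4 + u) (s(u) = (4 + u)*u = u*(4 + u))
(-107*(s(-11) - 98))/D = -107*(-11*(4 - 11) - 98)/(-33633) = -107*(-11*(-7) - 98)*(-1/33633) = -107*(77 - 98)*(-1/33633) = -107*(-21)*(-1/33633) = 2247*(-1/33633) = -749/11211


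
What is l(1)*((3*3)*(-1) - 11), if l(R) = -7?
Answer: 140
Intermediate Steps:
l(1)*((3*3)*(-1) - 11) = -7*((3*3)*(-1) - 11) = -7*(9*(-1) - 11) = -7*(-9 - 11) = -7*(-20) = 140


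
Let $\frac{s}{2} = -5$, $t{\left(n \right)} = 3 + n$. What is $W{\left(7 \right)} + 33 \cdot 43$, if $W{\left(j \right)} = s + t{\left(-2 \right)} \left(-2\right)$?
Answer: $1407$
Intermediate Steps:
$s = -10$ ($s = 2 \left(-5\right) = -10$)
$W{\left(j \right)} = -12$ ($W{\left(j \right)} = -10 + \left(3 - 2\right) \left(-2\right) = -10 + 1 \left(-2\right) = -10 - 2 = -12$)
$W{\left(7 \right)} + 33 \cdot 43 = -12 + 33 \cdot 43 = -12 + 1419 = 1407$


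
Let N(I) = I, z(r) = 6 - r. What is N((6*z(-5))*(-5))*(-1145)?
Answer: 377850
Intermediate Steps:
N((6*z(-5))*(-5))*(-1145) = ((6*(6 - 1*(-5)))*(-5))*(-1145) = ((6*(6 + 5))*(-5))*(-1145) = ((6*11)*(-5))*(-1145) = (66*(-5))*(-1145) = -330*(-1145) = 377850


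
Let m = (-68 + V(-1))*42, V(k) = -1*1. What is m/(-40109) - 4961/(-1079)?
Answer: 202107691/43277611 ≈ 4.6700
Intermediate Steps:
V(k) = -1
m = -2898 (m = (-68 - 1)*42 = -69*42 = -2898)
m/(-40109) - 4961/(-1079) = -2898/(-40109) - 4961/(-1079) = -2898*(-1/40109) - 4961*(-1/1079) = 2898/40109 + 4961/1079 = 202107691/43277611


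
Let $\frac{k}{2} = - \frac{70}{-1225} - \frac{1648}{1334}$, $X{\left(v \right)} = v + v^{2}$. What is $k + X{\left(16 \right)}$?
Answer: $\frac{6294828}{23345} \approx 269.64$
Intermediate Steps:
$k = - \frac{55012}{23345}$ ($k = 2 \left(- \frac{70}{-1225} - \frac{1648}{1334}\right) = 2 \left(\left(-70\right) \left(- \frac{1}{1225}\right) - \frac{824}{667}\right) = 2 \left(\frac{2}{35} - \frac{824}{667}\right) = 2 \left(- \frac{27506}{23345}\right) = - \frac{55012}{23345} \approx -2.3565$)
$k + X{\left(16 \right)} = - \frac{55012}{23345} + 16 \left(1 + 16\right) = - \frac{55012}{23345} + 16 \cdot 17 = - \frac{55012}{23345} + 272 = \frac{6294828}{23345}$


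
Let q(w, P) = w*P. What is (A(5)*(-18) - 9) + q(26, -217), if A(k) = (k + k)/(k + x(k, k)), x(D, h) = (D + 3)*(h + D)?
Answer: -96103/17 ≈ -5653.1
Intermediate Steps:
x(D, h) = (3 + D)*(D + h)
q(w, P) = P*w
A(k) = 2*k/(2*k**2 + 7*k) (A(k) = (k + k)/(k + (k**2 + 3*k + 3*k + k*k)) = (2*k)/(k + (k**2 + 3*k + 3*k + k**2)) = (2*k)/(k + (2*k**2 + 6*k)) = (2*k)/(2*k**2 + 7*k) = 2*k/(2*k**2 + 7*k))
(A(5)*(-18) - 9) + q(26, -217) = ((2/(7 + 2*5))*(-18) - 9) - 217*26 = ((2/(7 + 10))*(-18) - 9) - 5642 = ((2/17)*(-18) - 9) - 5642 = (-36/17 - 9) - 5642 = -189/17 - 5642 = -96103/17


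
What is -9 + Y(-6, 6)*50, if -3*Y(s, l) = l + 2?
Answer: -427/3 ≈ -142.33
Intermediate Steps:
Y(s, l) = -2/3 - l/3 (Y(s, l) = -(l + 2)/3 = -(2 + l)/3 = -2/3 - l/3)
-9 + Y(-6, 6)*50 = -9 + (-2/3 - 1/3*6)*50 = -9 + (-2/3 - 2)*50 = -9 - 8/3*50 = -9 - 400/3 = -427/3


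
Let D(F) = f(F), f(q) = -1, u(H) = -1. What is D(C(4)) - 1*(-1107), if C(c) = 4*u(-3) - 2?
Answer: 1106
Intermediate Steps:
C(c) = -6 (C(c) = 4*(-1) - 2 = -4 - 2 = -6)
D(F) = -1
D(C(4)) - 1*(-1107) = -1 - 1*(-1107) = -1 + 1107 = 1106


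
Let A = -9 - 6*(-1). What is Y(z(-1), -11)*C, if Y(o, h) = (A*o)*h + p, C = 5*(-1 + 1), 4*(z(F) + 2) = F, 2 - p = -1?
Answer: 0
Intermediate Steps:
p = 3 (p = 2 - 1*(-1) = 2 + 1 = 3)
z(F) = -2 + F/4
C = 0 (C = 5*0 = 0)
A = -3 (A = -9 - 1*(-6) = -9 + 6 = -3)
Y(o, h) = 3 - 3*h*o (Y(o, h) = (-3*o)*h + 3 = -3*h*o + 3 = 3 - 3*h*o)
Y(z(-1), -11)*C = (3 - 3*(-11)*(-2 + (¼)*(-1)))*0 = (3 - 3*(-11)*(-2 - ¼))*0 = (3 - 3*(-11)*(-9/4))*0 = (3 - 297/4)*0 = -285/4*0 = 0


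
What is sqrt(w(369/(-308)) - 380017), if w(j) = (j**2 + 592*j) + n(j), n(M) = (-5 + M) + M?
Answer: I*sqrt(36117780135)/308 ≈ 617.04*I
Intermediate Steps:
n(M) = -5 + 2*M
w(j) = -5 + j**2 + 594*j (w(j) = (j**2 + 592*j) + (-5 + 2*j) = -5 + j**2 + 594*j)
sqrt(w(369/(-308)) - 380017) = sqrt((-5 + (369/(-308))**2 + 594*(369/(-308))) - 380017) = sqrt((-5 + (369*(-1/308))**2 + 594*(369*(-1/308))) - 380017) = sqrt((-5 + (-369/308)**2 + 594*(-369/308)) - 380017) = sqrt((-5 + 136161/94864 - 9963/14) - 380017) = sqrt(-67847447/94864 - 380017) = sqrt(-36117780135/94864) = I*sqrt(36117780135)/308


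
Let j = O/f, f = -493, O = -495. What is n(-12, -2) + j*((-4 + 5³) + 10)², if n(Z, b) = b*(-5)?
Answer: 8499625/493 ≈ 17241.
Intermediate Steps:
n(Z, b) = -5*b
j = 495/493 (j = -495/(-493) = -495*(-1/493) = 495/493 ≈ 1.0041)
n(-12, -2) + j*((-4 + 5³) + 10)² = -5*(-2) + 495*((-4 + 5³) + 10)²/493 = 10 + 495*((-4 + 125) + 10)²/493 = 10 + 495*(121 + 10)²/493 = 10 + (495/493)*131² = 10 + (495/493)*17161 = 10 + 8494695/493 = 8499625/493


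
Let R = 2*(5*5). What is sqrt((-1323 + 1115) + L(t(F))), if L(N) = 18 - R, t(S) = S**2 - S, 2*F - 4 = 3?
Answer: 4*I*sqrt(15) ≈ 15.492*I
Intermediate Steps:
F = 7/2 (F = 2 + (1/2)*3 = 2 + 3/2 = 7/2 ≈ 3.5000)
R = 50 (R = 2*25 = 50)
L(N) = -32 (L(N) = 18 - 1*50 = 18 - 50 = -32)
sqrt((-1323 + 1115) + L(t(F))) = sqrt((-1323 + 1115) - 32) = sqrt(-208 - 32) = sqrt(-240) = 4*I*sqrt(15)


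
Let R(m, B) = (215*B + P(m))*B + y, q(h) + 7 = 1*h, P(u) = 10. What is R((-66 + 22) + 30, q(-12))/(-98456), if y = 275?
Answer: -19425/24614 ≈ -0.78918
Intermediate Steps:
q(h) = -7 + h (q(h) = -7 + 1*h = -7 + h)
R(m, B) = 275 + B*(10 + 215*B) (R(m, B) = (215*B + 10)*B + 275 = (10 + 215*B)*B + 275 = B*(10 + 215*B) + 275 = 275 + B*(10 + 215*B))
R((-66 + 22) + 30, q(-12))/(-98456) = (275 + 10*(-7 - 12) + 215*(-7 - 12)**2)/(-98456) = (275 + 10*(-19) + 215*(-19)**2)*(-1/98456) = (275 - 190 + 215*361)*(-1/98456) = (275 - 190 + 77615)*(-1/98456) = 77700*(-1/98456) = -19425/24614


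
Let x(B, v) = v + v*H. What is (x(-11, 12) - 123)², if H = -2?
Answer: 18225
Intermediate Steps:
x(B, v) = -v (x(B, v) = v + v*(-2) = v - 2*v = -v)
(x(-11, 12) - 123)² = (-1*12 - 123)² = (-12 - 123)² = (-135)² = 18225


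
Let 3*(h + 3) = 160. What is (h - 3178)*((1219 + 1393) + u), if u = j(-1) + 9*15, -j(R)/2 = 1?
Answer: -8585445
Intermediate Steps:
j(R) = -2 (j(R) = -2*1 = -2)
h = 151/3 (h = -3 + (⅓)*160 = -3 + 160/3 = 151/3 ≈ 50.333)
u = 133 (u = -2 + 9*15 = -2 + 135 = 133)
(h - 3178)*((1219 + 1393) + u) = (151/3 - 3178)*((1219 + 1393) + 133) = -9383*(2612 + 133)/3 = -9383/3*2745 = -8585445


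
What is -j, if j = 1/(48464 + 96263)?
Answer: -1/144727 ≈ -6.9096e-6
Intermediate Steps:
j = 1/144727 ≈ 6.9096e-6
-j = -1*1/144727 = -1/144727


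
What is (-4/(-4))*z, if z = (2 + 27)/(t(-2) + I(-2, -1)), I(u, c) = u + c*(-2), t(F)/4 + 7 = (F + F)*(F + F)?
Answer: 29/36 ≈ 0.80556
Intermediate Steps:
t(F) = -28 + 16*F² (t(F) = -28 + 4*((F + F)*(F + F)) = -28 + 4*((2*F)*(2*F)) = -28 + 4*(4*F²) = -28 + 16*F²)
I(u, c) = u - 2*c
z = 29/36 (z = (2 + 27)/((-28 + 16*(-2)²) + (-2 - 2*(-1))) = 29/((-28 + 16*4) + (-2 + 2)) = 29/((-28 + 64) + 0) = 29/(36 + 0) = 29/36 ≈ 0.80556)
(-4/(-4))*z = -4/(-4)*(29/36) = -4*(-¼)*(29/36) = 1*(29/36) = 29/36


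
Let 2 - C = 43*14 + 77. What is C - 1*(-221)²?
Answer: -49518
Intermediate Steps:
C = -677 (C = 2 - (43*14 + 77) = 2 - (602 + 77) = 2 - 1*679 = 2 - 679 = -677)
C - 1*(-221)² = -677 - 1*(-221)² = -677 - 1*48841 = -677 - 48841 = -49518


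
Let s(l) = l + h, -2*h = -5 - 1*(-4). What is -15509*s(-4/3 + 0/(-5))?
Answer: 77545/6 ≈ 12924.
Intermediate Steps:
h = 1/2 (h = -(-5 - 1*(-4))/2 = -(-5 + 4)/2 = -1/2*(-1) = 1/2 ≈ 0.50000)
s(l) = 1/2 + l (s(l) = l + 1/2 = 1/2 + l)
-15509*s(-4/3 + 0/(-5)) = -15509*(1/2 + (-4/3 + 0/(-5))) = -15509*(1/2 + (-4*1/3 + 0*(-1/5))) = -15509*(1/2 + (-4/3 + 0)) = -15509*(1/2 - 4/3) = -15509*(-5/6) = 77545/6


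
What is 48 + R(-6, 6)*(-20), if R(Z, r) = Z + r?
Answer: 48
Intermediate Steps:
48 + R(-6, 6)*(-20) = 48 + (-6 + 6)*(-20) = 48 + 0*(-20) = 48 + 0 = 48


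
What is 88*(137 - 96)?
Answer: 3608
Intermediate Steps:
88*(137 - 96) = 88*41 = 3608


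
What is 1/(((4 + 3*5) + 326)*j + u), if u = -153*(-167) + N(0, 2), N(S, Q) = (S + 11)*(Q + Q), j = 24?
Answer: 1/33875 ≈ 2.9520e-5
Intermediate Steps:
N(S, Q) = 2*Q*(11 + S) (N(S, Q) = (11 + S)*(2*Q) = 2*Q*(11 + S))
u = 25595 (u = -153*(-167) + 2*2*(11 + 0) = 25551 + 2*2*11 = 25551 + 44 = 25595)
1/(((4 + 3*5) + 326)*j + u) = 1/(((4 + 3*5) + 326)*24 + 25595) = 1/(((4 + 15) + 326)*24 + 25595) = 1/((19 + 326)*24 + 25595) = 1/(345*24 + 25595) = 1/(8280 + 25595) = 1/33875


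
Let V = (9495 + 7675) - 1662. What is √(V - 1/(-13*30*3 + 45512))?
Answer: √30492030601370/44342 ≈ 124.53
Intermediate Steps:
V = 15508 (V = 17170 - 1662 = 15508)
√(V - 1/(-13*30*3 + 45512)) = √(15508 - 1/(-13*30*3 + 45512)) = √(15508 - 1/(-390*3 + 45512)) = √(15508 - 1/(-1170 + 45512)) = √(15508 - 1/44342) = √(687655735/44342) = √30492030601370/44342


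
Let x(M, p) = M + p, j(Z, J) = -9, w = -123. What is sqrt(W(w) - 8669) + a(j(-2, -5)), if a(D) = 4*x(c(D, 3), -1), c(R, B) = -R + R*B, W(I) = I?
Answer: -76 + 2*I*sqrt(2198) ≈ -76.0 + 93.766*I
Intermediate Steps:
c(R, B) = -R + B*R
a(D) = -4 + 8*D (a(D) = 4*(D*(-1 + 3) - 1) = 4*(D*2 - 1) = 4*(2*D - 1) = 4*(-1 + 2*D) = -4 + 8*D)
sqrt(W(w) - 8669) + a(j(-2, -5)) = sqrt(-123 - 8669) + (-4 + 8*(-9)) = sqrt(-8792) + (-4 - 72) = 2*I*sqrt(2198) - 76 = -76 + 2*I*sqrt(2198)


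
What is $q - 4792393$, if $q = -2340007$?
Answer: $-7132400$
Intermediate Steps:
$q - 4792393 = -2340007 - 4792393 = -7132400$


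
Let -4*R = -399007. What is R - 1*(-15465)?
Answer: 460867/4 ≈ 1.1522e+5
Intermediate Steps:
R = 399007/4 (R = -¼*(-399007) = 399007/4 ≈ 99752.)
R - 1*(-15465) = 399007/4 - 1*(-15465) = 399007/4 + 15465 = 460867/4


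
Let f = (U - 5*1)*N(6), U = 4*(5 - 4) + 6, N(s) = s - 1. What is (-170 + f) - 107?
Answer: -252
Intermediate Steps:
N(s) = -1 + s
U = 10 (U = 4*1 + 6 = 4 + 6 = 10)
f = 25 (f = (10 - 5*1)*(-1 + 6) = (10 - 5)*5 = 5*5 = 25)
(-170 + f) - 107 = (-170 + 25) - 107 = -145 - 107 = -252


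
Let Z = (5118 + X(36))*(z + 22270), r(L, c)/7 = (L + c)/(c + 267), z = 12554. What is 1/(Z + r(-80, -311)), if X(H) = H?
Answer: 44/7897250161 ≈ 5.5716e-9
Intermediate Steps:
r(L, c) = 7*(L + c)/(267 + c) (r(L, c) = 7*((L + c)/(c + 267)) = 7*((L + c)/(267 + c)) = 7*(L + c)/(267 + c))
Z = 179482896 (Z = (5118 + 36)*(12554 + 22270) = 5154*34824 = 179482896)
1/(Z + r(-80, -311)) = 1/(179482896 + 7*(-80 - 311)/(267 - 311)) = 1/(179482896 + 7*(-391)/(-44)) = 1/(179482896 + 7*(-1/44)*(-391)) = 1/(179482896 + 2737/44) = 1/(7897250161/44) = 44/7897250161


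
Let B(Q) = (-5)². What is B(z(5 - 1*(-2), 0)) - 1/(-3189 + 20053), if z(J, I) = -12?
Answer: 421599/16864 ≈ 25.000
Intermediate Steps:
B(Q) = 25
B(z(5 - 1*(-2), 0)) - 1/(-3189 + 20053) = 25 - 1/(-3189 + 20053) = 25 - 1/16864 = 421599/16864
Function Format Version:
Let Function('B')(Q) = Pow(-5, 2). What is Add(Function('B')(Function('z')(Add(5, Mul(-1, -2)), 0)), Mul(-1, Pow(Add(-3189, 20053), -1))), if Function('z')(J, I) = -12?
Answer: Rational(421599, 16864) ≈ 25.000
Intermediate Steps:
Function('B')(Q) = 25
Add(Function('B')(Function('z')(Add(5, Mul(-1, -2)), 0)), Mul(-1, Pow(Add(-3189, 20053), -1))) = Add(25, Mul(-1, Pow(Add(-3189, 20053), -1))) = Add(25, Mul(-1, Pow(16864, -1))) = Add(25, Mul(-1, Rational(1, 16864))) = Add(25, Rational(-1, 16864)) = Rational(421599, 16864)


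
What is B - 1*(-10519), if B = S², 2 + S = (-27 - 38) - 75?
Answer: 30683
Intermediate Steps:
S = -142 (S = -2 + ((-27 - 38) - 75) = -2 + (-65 - 75) = -2 - 140 = -142)
B = 20164 (B = (-142)² = 20164)
B - 1*(-10519) = 20164 - 1*(-10519) = 20164 + 10519 = 30683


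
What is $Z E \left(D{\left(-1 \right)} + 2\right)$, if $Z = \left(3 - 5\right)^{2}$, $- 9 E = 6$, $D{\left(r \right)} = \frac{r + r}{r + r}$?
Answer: $-8$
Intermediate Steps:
$D{\left(r \right)} = 1$ ($D{\left(r \right)} = \frac{2 r}{2 r} = 2 r \frac{1}{2 r} = 1$)
$E = - \frac{2}{3}$ ($E = \left(- \frac{1}{9}\right) 6 = - \frac{2}{3} \approx -0.66667$)
$Z = 4$ ($Z = \left(-2\right)^{2} = 4$)
$Z E \left(D{\left(-1 \right)} + 2\right) = 4 \left(- \frac{2 \left(1 + 2\right)}{3}\right) = 4 \left(\left(- \frac{2}{3}\right) 3\right) = 4 \left(-2\right) = -8$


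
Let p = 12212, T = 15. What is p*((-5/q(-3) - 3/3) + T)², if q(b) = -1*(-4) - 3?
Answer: 989172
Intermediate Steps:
q(b) = 1 (q(b) = 4 - 3 = 1)
p*((-5/q(-3) - 3/3) + T)² = 12212*((-5/1 - 3/3) + 15)² = 12212*((-5*1 - 3*⅓) + 15)² = 12212*((-5 - 1) + 15)² = 12212*(-6 + 15)² = 12212*9² = 12212*81 = 989172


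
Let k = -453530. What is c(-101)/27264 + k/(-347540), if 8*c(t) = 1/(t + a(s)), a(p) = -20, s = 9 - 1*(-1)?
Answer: 598468011551/458605999104 ≈ 1.3050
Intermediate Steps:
s = 10 (s = 9 + 1 = 10)
c(t) = 1/(8*(-20 + t)) (c(t) = 1/(8*(t - 20)) = 1/(8*(-20 + t)))
c(-101)/27264 + k/(-347540) = (1/(8*(-20 - 101)))/27264 - 453530/(-347540) = ((⅛)/(-121))*(1/27264) - 453530*(-1/347540) = ((⅛)*(-1/121))*(1/27264) + 45353/34754 = -1/968*1/27264 + 45353/34754 = -1/26391552 + 45353/34754 = 598468011551/458605999104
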